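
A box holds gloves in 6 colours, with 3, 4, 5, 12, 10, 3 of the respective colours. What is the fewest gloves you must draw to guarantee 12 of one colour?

In the worst case you take as many as possible of each colour without reaching 12: 3 + 4 + 5 + 11 + 10 + 3 = 36.
The next one must give 12 of some colour, so 36 + 1 = 37.

37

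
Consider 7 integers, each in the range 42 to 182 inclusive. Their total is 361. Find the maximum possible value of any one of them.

Maximizing one value means minimizing the remaining 6.
The other 6 contribute at least 6 × 42 = 252, leaving at most 361 − 252 = 109.
Since 109 ≤ 182, this is achievable: one at 109 and 6 at 42.

109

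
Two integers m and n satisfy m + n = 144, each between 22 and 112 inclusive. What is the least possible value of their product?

3584

mn = m(144 − m) is concave in m, so over [32, 112] it is minimized at an endpoint.
At the endpoint m = 32, n = 144 − 32 = 112, so mn = 32 × 112 = 3584.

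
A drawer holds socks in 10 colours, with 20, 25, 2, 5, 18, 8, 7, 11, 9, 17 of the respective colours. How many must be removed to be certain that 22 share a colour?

119

In the worst case you take as many as possible of each colour without reaching 22: 20 + 21 + 2 + 5 + 18 + 8 + 7 + 11 + 9 + 17 = 118.
The next one must give 22 of some colour, so 118 + 1 = 119.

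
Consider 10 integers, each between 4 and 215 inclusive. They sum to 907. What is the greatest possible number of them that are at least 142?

6

Suppose k of them are at least 142. Those contribute at least 142 each and the other 10 − k at least 4 each.
So the total is at least 142k + 4(10 − k) = 40 + 138k. This must be ≤ 907, giving k ≤ 6.
k = 6 is achieved by 6 values at 142 and 4 at 4, total 868; add 39 to one value (staying below 142) to reach 907.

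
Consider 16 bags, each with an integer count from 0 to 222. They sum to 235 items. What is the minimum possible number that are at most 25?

Each value above 25 is at least 26, contributing at least 26 − 0 = 26 above the floor 0.
The sum exceeds the floor total 0 by 235, so at most ⌊235/26⌋ = 9 exceed 25, and at least 7 are ≤ 25.
Exactly 7 works: 7 values at 0 and 9 at 26 total 234; raise one of the low values by 1 (still ≤ 25) to hit 235.

7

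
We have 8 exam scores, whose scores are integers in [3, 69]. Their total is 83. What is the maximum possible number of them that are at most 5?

Each value at 5 or below falls at least 69 − 5 = 64 short of the ceiling 69.
The ceiling total is 8 × 69 = 552, and we need 83, so at most ⌊(552 − 83)/64⌋ = 7 can be that low.
k = 7 is achieved by 7 values at 5 and 1 at 69, total 104; lower one of the 69's by 21 (still > 5) to reach 83.

7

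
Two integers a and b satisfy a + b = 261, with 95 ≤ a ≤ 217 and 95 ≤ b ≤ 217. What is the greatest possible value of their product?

ab = a(261 − a) is maximized when a is as near 261/2 as the bounds allow.
Taking a = 130 and b = 131 (both in [95, 217]) gives ab = 17030.

17030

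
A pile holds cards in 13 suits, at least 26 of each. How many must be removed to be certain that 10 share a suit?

118

In the worst case you draw 9 of each of the 13 suits: 13 × 9 = 117.
One more forces 10 of some suit, so 117 + 1 = 118.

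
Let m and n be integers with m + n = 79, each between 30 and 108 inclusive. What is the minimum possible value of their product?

1470

mn = m(79 − m) is concave in m, so over [30, 49] it is minimized at an endpoint.
At the endpoint m = 30, n = 79 − 30 = 49, so mn = 30 × 49 = 1470.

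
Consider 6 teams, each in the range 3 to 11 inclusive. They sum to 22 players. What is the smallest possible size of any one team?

3

Minimizing one value means maximizing the remaining 5.
The other 5 can take up 5 × 11 = 55 ≥ 22 − 3, so one team can sit at its floor of 3.
Achievable: one at 3 and the other 5 totalling 19, which fits since 5 × 3 ≤ 19 ≤ 5 × 11.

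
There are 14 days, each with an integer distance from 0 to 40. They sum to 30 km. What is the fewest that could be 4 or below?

Let j be the number exceeding 4. Then the total is ≥ 5·j + 0·(14 − j) = 0 + 5j.
So 5j ≤ 30 and j ≤ 6; hence at least 14 − 6 = 8 are ≤ 4.
Exactly 8 works: 8 values at 0 and 6 at 5 total 30.

8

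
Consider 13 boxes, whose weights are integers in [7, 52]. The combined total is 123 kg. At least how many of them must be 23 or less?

Let j be the number exceeding 23. Then the total is ≥ 24·j + 7·(13 − j) = 91 + 17j.
So 17j ≤ 32 and j ≤ 1; hence at least 13 − 1 = 12 are ≤ 23.
Exactly 12 works: 12 values at 7 and 1 at 24 total 108; raise one of the low values by 15 (still ≤ 23) to hit 123.

12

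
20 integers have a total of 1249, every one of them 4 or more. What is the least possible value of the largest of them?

The 20 values sum to 1249, so their maximum is at least ⌈1249/20⌉ = 63.
Achievable: 9 of them at 63 and 11 at 62 total 1249.

63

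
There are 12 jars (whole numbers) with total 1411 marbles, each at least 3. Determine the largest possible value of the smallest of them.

117

The 12 values sum to 1411, so their minimum is at most ⌊1411/12⌋ = 117.
Equality holds with 5 values of 117 and 7 values of 118.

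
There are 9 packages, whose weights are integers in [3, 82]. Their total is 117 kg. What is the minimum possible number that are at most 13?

1

Let j be the number exceeding 13. Then the total is ≥ 14·j + 3·(9 − j) = 27 + 11j.
So 11j ≤ 90 and j ≤ 8; hence at least 9 − 8 = 1 are ≤ 13.
Exactly 1 works: 1 value at 3 and 8 at 14 total 115; raise one of the low values by 2 (still ≤ 13) to hit 117.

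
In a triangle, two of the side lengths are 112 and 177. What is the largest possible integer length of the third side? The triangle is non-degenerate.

The third side must be less than 112 + 177 = 289.
The largest integer below 289 is 288.

288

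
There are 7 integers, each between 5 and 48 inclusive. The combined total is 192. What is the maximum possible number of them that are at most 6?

Each value at 6 or below falls at least 48 − 6 = 42 short of the ceiling 48.
The ceiling total is 7 × 48 = 336, and we need 192, so at most ⌊(336 − 192)/42⌋ = 3 can be that low.
k = 3 is achieved by 3 values at 6 and 4 at 48, total 210; lower one of the 48's by 18 (still > 6) to reach 192.

3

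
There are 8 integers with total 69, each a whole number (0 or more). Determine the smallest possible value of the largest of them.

9

Some value must be at least ⌈69/8⌉ = 9, since 8 × 8 = 64 < 69.
Taking 3 copies of 8 and 5 copies of 9 gives exactly 69, so 9 is attained.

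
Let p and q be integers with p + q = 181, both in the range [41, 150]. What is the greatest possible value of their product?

pq = p(181 − p) is maximized when p is as near 181/2 as the bounds allow.
Taking p = 90 and q = 91 (both in [41, 150]) gives pq = 8190.

8190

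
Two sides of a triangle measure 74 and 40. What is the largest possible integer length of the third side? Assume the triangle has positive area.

113

The third side must be less than 74 + 40 = 114.
The largest integer below 114 is 113.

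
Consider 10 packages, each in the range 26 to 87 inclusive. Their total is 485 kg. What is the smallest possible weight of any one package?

Minimizing one value means maximizing the remaining 9.
The other 9 can take up 9 × 87 = 783 ≥ 485 − 26, so one package can sit at its floor of 26.
Achievable: one at 26 and the other 9 totalling 459, which fits since 9 × 26 ≤ 459 ≤ 9 × 87.

26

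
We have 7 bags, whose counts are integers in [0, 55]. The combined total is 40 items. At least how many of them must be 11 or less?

4

If only k of them are at most 11, the other 7 − k are at least 12, so the total is at least (7 − k)·12 + k·0.
This is ≤ 40, so (7 − k)·12 + 0k ≤ 40, which gives k ≥ 4.
Exactly 4 works: 4 values at 0 and 3 at 12 total 36; raise one of the low values by 4 (still ≤ 11) to hit 40.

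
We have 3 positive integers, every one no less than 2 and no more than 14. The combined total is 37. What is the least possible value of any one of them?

9

Minimizing one value means maximizing the remaining 2.
The other 2 contribute at most 2 × 14 = 28, leaving at least 37 − 28 = 9.
Since 9 ≥ 2, this is achievable: one at 9 and 2 at 14.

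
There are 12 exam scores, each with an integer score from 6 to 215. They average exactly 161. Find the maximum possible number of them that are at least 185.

10

The total is 12 × 161 = 1932.
If k of the values are ≥ 185, the total is ≥ 185k + 6(12 − k).
Setting 185k + 6(12 − k) ≤ 1932 gives 179k ≤ 1860, so k ≤ 10.
k = 10 is achieved by 10 values at 185 and 2 at 6, total 1862; add 70 to one value (staying below 185) to reach 1932.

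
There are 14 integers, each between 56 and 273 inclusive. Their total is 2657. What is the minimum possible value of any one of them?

56

To make one integer as small as possible, make the other 13 as large as possible.
The other 13 can take up 13 × 273 = 3549 ≥ 2657 − 56, so one integer can sit at its floor of 56.
Achievable: one at 56 and the other 13 totalling 2601, which fits since 13 × 56 ≤ 2601 ≤ 13 × 273.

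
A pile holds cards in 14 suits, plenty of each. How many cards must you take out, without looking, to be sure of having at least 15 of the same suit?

You could draw 14 of every suit without reaching 15 of any — 196 in all.
One more forces 15 of some suit, so 196 + 1 = 197.

197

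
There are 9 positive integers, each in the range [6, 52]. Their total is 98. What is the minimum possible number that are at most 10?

Each value above 10 is at least 11, contributing at least 11 − 6 = 5 above the floor 6.
The sum exceeds the floor total 54 by 44, so at most ⌊44/5⌋ = 8 exceed 10, and at least 1 are ≤ 10.
Exactly 1 works: 1 value at 6 and 8 at 11 total 94; raise one of the low values by 4 (still ≤ 10) to hit 98.

1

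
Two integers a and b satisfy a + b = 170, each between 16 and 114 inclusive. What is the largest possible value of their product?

7225

For a fixed sum, the product ab is largest when a and b are as close as possible.
Taking a = 85 and b = 85 (both in [16, 114]) gives ab = 7225.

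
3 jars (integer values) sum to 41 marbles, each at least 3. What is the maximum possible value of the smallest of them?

The average is 41/3 < 14, so some value is ≤ 13.
Equality holds with 1 value of 13 and 2 values of 14.

13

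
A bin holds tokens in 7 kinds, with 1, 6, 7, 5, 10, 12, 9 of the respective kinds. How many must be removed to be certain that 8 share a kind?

41

In the worst case you take as many as possible of each kind without reaching 8: 1 + 6 + 7 + 5 + 7 + 7 + 7 = 40.
The next one must give 8 of some kind, so 40 + 1 = 41.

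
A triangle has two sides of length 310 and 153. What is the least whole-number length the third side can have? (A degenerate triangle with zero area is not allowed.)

158

The third side must exceed |310 − 153| = 157.
The smallest integer above 157 is 158.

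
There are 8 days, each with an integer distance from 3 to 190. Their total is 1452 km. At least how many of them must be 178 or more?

If only k of them are at least 178, the other 8 − k are at most 177, so the total is at most k·190 + (8 − k)·177.
This must reach 1452, so k·190 + (8 − k)·177 ≥ 1452, giving k ≥ 3.
Exactly 3 works: 3 values at 190 and 5 at 177 total 1455; lower one of the high values by 3 (still ≥ 178) to hit 1452.

3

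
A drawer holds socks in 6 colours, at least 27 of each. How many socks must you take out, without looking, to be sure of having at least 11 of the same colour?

You could draw 10 of every colour without reaching 11 of any — 60 in all.
One more forces 11 of some colour, so 60 + 1 = 61.

61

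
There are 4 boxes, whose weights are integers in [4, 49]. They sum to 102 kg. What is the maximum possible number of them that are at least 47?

2

With k values at 47 or above and the rest at least 4, the sum is at least 16 + 43k.
Since the sum is 102, we need 43k ≤ 86, i.e. k ≤ 2.
k = 2 is achieved by 2 values at 47 and 2 at 4, total 102.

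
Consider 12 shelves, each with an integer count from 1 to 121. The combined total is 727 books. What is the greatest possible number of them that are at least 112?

6

If k of the values are ≥ 112, the total is ≥ 112k + 1(12 − k).
Setting 112k + 1(12 − k) ≤ 727 gives 111k ≤ 715, so k ≤ 6.
k = 6 is achieved by 6 values at 112 and 6 at 1, total 678; add 49 to one value (staying below 112) to reach 727.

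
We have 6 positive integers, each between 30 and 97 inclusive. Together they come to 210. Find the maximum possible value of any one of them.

60

To make one integer as large as possible, make the other 5 as small as possible.
The other 5 contribute at least 5 × 30 = 150, leaving at most 210 − 150 = 60.
Since 60 ≤ 97, this is achievable: one at 60 and 5 at 30.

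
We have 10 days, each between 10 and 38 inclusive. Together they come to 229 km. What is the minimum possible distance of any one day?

10

Minimizing one value means maximizing the remaining 9.
The other 9 can take up 9 × 38 = 342 ≥ 229 − 10, so one day can sit at its floor of 10.
Achievable: one at 10 and the other 9 totalling 219, which fits since 9 × 10 ≤ 219 ≤ 9 × 38.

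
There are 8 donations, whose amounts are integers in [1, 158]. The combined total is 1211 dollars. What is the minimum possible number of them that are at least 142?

Suppose at most 8 − j of them reach 142; then j values are ≤ 141 and the rest ≤ 158.
The total is then ≤ 141·j + 158·(8 − j) = 1264 − 17j. For this to be ≥ 1211 we need j ≤ 3, so at least 8 − 3 = 5 must reach 142.
Exactly 5 works: 5 values at 158 and 3 at 141 total 1213; lower one of the high values by 2 (still ≥ 142) to hit 1211.

5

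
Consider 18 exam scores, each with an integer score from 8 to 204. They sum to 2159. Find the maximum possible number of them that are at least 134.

15

If k of the values are ≥ 134, the total is ≥ 134k + 8(18 − k).
Setting 134k + 8(18 − k) ≤ 2159 gives 126k ≤ 2015, so k ≤ 15.
k = 15 is achieved by 15 values at 134 and 3 at 8, total 2034; add 125 to one value (staying below 134) to reach 2159.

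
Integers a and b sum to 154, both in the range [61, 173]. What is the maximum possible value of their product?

ab = a(154 − a) is maximized when a is as near 154/2 as the bounds allow.
Taking a = 77 and b = 77 (both in [61, 173]) gives ab = 5929.

5929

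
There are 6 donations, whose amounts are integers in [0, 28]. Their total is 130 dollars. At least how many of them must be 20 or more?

If only k of them are at least 20, the other 6 − k are at most 19, so the total is at most k·28 + (6 − k)·19.
This must reach 130, so k·28 + (6 − k)·19 ≥ 130, giving k ≥ 2.
Exactly 2 works: 2 values at 28 and 4 at 19 total 132; lower one of the high values by 2 (still ≥ 20) to hit 130.

2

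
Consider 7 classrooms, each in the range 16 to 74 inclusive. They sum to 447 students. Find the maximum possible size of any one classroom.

To make one classroom as large as possible, make the other 6 as small as possible.
The other 6 contribute at least 6 × 16 = 96, leaving at most 447 − 96 = 351.
But each classroom is capped at 74, so the maximum is 74.
Achievable: one at 74 and the other 6 totalling 373, which fits since 6 × 16 ≤ 373 ≤ 6 × 74.

74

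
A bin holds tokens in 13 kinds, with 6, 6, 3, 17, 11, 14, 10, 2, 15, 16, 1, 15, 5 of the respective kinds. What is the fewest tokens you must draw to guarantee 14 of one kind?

110

In the worst case you take as many as possible of each kind without reaching 14: 6 + 6 + 3 + 13 + 11 + 13 + 10 + 2 + 13 + 13 + 1 + 13 + 5 = 109.
The next one must give 14 of some kind, so 109 + 1 = 110.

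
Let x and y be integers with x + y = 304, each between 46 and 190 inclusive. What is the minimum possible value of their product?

21660

Since x + y is fixed, pushing one of them to its bound minimizes the product.
The extreme feasible split is x = 114, y = 190, giving xy = 21660.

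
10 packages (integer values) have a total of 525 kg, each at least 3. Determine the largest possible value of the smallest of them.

52

The average is 525/10 < 53, so some value is ≤ 52.
Equality holds with 5 values of 52 and 5 values of 53.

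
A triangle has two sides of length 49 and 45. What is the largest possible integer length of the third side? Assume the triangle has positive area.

The third side must be less than 49 + 45 = 94.
The largest integer below 94 is 93.

93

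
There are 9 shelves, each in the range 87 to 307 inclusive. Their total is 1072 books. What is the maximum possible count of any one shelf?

Maximizing one value means minimizing the remaining 8.
The other 8 contribute at least 8 × 87 = 696, leaving at most 1072 − 696 = 376.
But each shelf is capped at 307, so the maximum is 307.
Achievable: one at 307 and the other 8 totalling 765, which fits since 8 × 87 ≤ 765 ≤ 8 × 307.

307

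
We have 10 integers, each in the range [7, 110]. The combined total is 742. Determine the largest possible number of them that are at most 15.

Each value at 15 or below falls at least 110 − 15 = 95 short of the ceiling 110.
The ceiling total is 10 × 110 = 1100, and we need 742, so at most ⌊(1100 − 742)/95⌋ = 3 can be that low.
k = 3 is achieved by 3 values at 15 and 7 at 110, total 815; lower one of the 110's by 73 (still > 15) to reach 742.

3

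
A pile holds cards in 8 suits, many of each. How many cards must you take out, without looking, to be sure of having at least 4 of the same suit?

25

You could draw 3 of every suit without reaching 4 of any — 24 in all.
One more forces 4 of some suit, so 24 + 1 = 25.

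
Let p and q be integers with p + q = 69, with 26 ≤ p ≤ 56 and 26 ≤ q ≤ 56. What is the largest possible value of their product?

1190

For a fixed sum, the product pq is largest when p and q are as close as possible.
Taking p = 34 and q = 35 (both in [26, 56]) gives pq = 1190.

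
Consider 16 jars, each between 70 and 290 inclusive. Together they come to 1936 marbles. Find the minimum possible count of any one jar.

70

Minimizing one value means maximizing the remaining 15.
The other 15 can take up 15 × 290 = 4350 ≥ 1936 − 70, so one jar can sit at its floor of 70.
Achievable: one at 70 and the other 15 totalling 1866, which fits since 15 × 70 ≤ 1866 ≤ 15 × 290.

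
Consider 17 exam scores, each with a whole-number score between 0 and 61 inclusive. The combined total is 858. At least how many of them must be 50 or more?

3

Each value short of 50 is at most 49, costing at least 61 − 49 = 12 against the maximum total of 1037.
We can afford to lose at most 1037 − 858 = 179, so at most ⌊179/12⌋ = 14 fall short, and at least 3 are ≥ 50.
Exactly 3 works: 3 values at 61 and 14 at 49 total 869; lower one of the high values by 11 (still ≥ 50) to hit 858.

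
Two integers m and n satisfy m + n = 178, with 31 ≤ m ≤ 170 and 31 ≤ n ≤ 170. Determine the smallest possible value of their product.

4557

For a fixed sum, mn is smallest when m and n are as far apart as possible.
At the endpoint m = 31, n = 178 − 31 = 147, so mn = 31 × 147 = 4557.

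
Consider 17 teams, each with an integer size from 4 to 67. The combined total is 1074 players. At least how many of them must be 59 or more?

10

Suppose at most 17 − j of them reach 59; then j values are ≤ 58 and the rest ≤ 67.
The total is then ≤ 58·j + 67·(17 − j) = 1139 − 9j. For this to be ≥ 1074 we need j ≤ 7, so at least 17 − 7 = 10 must reach 59.
Exactly 10 works: 10 values at 67 and 7 at 58 total 1076; lower one of the high values by 2 (still ≥ 59) to hit 1074.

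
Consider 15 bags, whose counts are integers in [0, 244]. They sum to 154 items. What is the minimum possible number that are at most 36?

Each value above 36 is at least 37, contributing at least 37 − 0 = 37 above the floor 0.
The sum exceeds the floor total 0 by 154, so at most ⌊154/37⌋ = 4 exceed 36, and at least 11 are ≤ 36.
Exactly 11 works: 11 values at 0 and 4 at 37 total 148; raise one of the low values by 6 (still ≤ 36) to hit 154.

11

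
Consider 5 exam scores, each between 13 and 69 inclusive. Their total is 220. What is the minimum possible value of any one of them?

Minimizing one value means maximizing the remaining 4.
The other 4 can take up 4 × 69 = 276 ≥ 220 − 13, so one score can sit at its floor of 13.
Achievable: one at 13 and the other 4 totalling 207, which fits since 4 × 13 ≤ 207 ≤ 4 × 69.

13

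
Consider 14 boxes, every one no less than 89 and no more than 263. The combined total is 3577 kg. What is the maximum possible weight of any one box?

263

To make one box as large as possible, make the other 13 as small as possible.
The other 13 contribute at least 13 × 89 = 1157, leaving at most 3577 − 1157 = 2420.
But each box is capped at 263, so the maximum is 263.
Achievable: one at 263 and the other 13 totalling 3314, which fits since 13 × 89 ≤ 3314 ≤ 13 × 263.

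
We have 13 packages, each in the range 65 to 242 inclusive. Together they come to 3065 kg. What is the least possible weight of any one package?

To make one package as small as possible, make the other 12 as large as possible.
The other 12 contribute at most 12 × 242 = 2904, leaving at least 3065 − 2904 = 161.
Since 161 ≥ 65, this is achievable: one at 161 and 12 at 242.

161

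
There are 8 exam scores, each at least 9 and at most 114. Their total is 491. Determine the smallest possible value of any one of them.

Minimizing one value means maximizing the remaining 7.
The other 7 can take up 7 × 114 = 798 ≥ 491 − 9, so one score can sit at its floor of 9.
Achievable: one at 9 and the other 7 totalling 482, which fits since 7 × 9 ≤ 482 ≤ 7 × 114.

9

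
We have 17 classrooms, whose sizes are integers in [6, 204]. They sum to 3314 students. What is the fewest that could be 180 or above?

11

If only k of them are at least 180, the other 17 − k are at most 179, so the total is at most k·204 + (17 − k)·179.
This must reach 3314, so k·204 + (17 − k)·179 ≥ 3314, giving k ≥ 11.
Exactly 11 works: 11 values at 204 and 6 at 179 total 3318; lower one of the high values by 4 (still ≥ 180) to hit 3314.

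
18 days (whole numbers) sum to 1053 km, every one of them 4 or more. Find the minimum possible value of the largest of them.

59

The average is 1053/18 > 58, so not all 18 can be 58 or less; the largest is ≥ 59.
Taking 9 copies of 58 and 9 copies of 59 gives exactly 1053, so 59 is attained.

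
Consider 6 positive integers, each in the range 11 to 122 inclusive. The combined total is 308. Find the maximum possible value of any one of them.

122

Maximizing one value means minimizing the remaining 5.
The other 5 contribute at least 5 × 11 = 55, leaving at most 308 − 55 = 253.
But each integer is capped at 122, so the maximum is 122.
Achievable: one at 122 and the other 5 totalling 186, which fits since 5 × 11 ≤ 186 ≤ 5 × 122.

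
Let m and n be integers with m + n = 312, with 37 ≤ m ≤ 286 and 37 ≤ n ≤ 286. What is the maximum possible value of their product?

mn = m(312 − m) is maximized when m is as near 312/2 as the bounds allow.
Taking m = 156 and n = 156 (both in [37, 286]) gives mn = 24336.

24336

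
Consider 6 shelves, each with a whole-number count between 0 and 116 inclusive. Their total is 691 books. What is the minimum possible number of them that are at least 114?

If only k of them are at least 114, the other 6 − k are at most 113, so the total is at most k·116 + (6 − k)·113.
This must reach 691, so k·116 + (6 − k)·113 ≥ 691, giving k ≥ 5.
Exactly 5 works: 5 values at 116 and 1 at 113 total 693; lower one of the high values by 2 (still ≥ 114) to hit 691.

5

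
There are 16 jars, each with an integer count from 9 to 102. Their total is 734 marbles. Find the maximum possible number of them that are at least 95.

If k of the values are ≥ 95, the total is ≥ 95k + 9(16 − k).
Setting 95k + 9(16 − k) ≤ 734 gives 86k ≤ 590, so k ≤ 6.
k = 6 is achieved by 6 values at 95 and 10 at 9, total 660; add 74 to one value (staying below 95) to reach 734.

6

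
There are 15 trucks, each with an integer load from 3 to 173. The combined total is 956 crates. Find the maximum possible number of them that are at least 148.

If k of the values are ≥ 148, the total is ≥ 148k + 3(15 − k).
Setting 148k + 3(15 − k) ≤ 956 gives 145k ≤ 911, so k ≤ 6.
k = 6 is achieved by 6 values at 148 and 9 at 3, total 915; add 41 to one value (staying below 148) to reach 956.

6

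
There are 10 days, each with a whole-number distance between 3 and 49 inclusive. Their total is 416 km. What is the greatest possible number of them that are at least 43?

Suppose k of them are at least 43. Those contribute at least 43 each and the other 10 − k at least 3 each.
So the total is at least 43k + 3(10 − k) = 30 + 40k. This must be ≤ 416, giving k ≤ 9.
k = 9 is achieved by 9 values at 43 and 1 at 3, total 390; add 26 to one value (staying below 43) to reach 416.

9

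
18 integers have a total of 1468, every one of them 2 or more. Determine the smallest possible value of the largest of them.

If every one of the 18 were at most 81, the total would be at most 18 × 81 = 1458 < 1468.
Achievable: 10 of them at 82 and 8 at 81 total 1468.

82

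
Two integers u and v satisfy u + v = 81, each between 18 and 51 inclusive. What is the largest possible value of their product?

1640

uv = u(81 − u) is maximized when u is as near 81/2 as the bounds allow.
Taking u = 40 and v = 41 (both in [18, 51]) gives uv = 1640.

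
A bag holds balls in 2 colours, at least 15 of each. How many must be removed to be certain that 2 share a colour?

3

In the worst case you draw 1 of each of the 2 colours: 2 × 1 = 2.
One more forces 2 of some colour, so 2 + 1 = 3.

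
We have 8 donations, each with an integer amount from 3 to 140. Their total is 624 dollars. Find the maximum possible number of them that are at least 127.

If k of the values are ≥ 127, the total is ≥ 127k + 3(8 − k).
Setting 127k + 3(8 − k) ≤ 624 gives 124k ≤ 600, so k ≤ 4.
k = 4 is achieved by 4 values at 127 and 4 at 3, total 520; add 104 to one value (staying below 127) to reach 624.

4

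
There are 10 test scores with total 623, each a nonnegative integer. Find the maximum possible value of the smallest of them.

The average is 623/10 < 63, so some value is ≤ 62.
Achievable: 7 of them at 62 and 3 at 63 total 623.

62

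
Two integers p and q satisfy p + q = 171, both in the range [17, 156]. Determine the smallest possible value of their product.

For a fixed sum, pq is smallest when p and q are as far apart as possible.
At the endpoint p = 17, q = 171 − 17 = 154, so pq = 17 × 154 = 2618.

2618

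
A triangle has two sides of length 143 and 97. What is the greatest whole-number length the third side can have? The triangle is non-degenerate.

The third side must be less than 143 + 97 = 240.
The largest integer below 240 is 239.

239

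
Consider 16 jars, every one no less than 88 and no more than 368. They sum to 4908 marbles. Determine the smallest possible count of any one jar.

88

Minimizing one value means maximizing the remaining 15.
The other 15 can take up 15 × 368 = 5520 ≥ 4908 − 88, so one jar can sit at its floor of 88.
Achievable: one at 88 and the other 15 totalling 4820, which fits since 15 × 88 ≤ 4820 ≤ 15 × 368.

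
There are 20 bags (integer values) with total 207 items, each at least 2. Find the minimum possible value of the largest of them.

The 20 values sum to 207, so their maximum is at least ⌈207/20⌉ = 11.
Taking 13 copies of 10 and 7 copies of 11 gives exactly 207, so 11 is attained.

11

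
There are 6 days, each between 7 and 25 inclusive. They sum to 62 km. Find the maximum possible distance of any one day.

25

To make one day as large as possible, make the other 5 as small as possible.
The other 5 contribute at least 5 × 7 = 35, leaving at most 62 − 35 = 27.
But each day is capped at 25, so the maximum is 25.
Achievable: one at 25 and the other 5 totalling 37, which fits since 5 × 7 ≤ 37 ≤ 5 × 25.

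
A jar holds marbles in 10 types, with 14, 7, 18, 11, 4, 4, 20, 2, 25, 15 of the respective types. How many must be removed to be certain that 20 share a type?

In the worst case you take as many as possible of each type without reaching 20: 14 + 7 + 18 + 11 + 4 + 4 + 19 + 2 + 19 + 15 = 113.
The next one must give 20 of some type, so 113 + 1 = 114.

114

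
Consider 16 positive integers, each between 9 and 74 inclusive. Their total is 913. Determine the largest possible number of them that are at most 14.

4

Suppose k of them are at most 14. Those contribute at most 14 each and the rest at most 74 each.
So the total is at most 14k + 74(16 − k) = 1184 − 60k. This must still be ≥ 913, so k ≤ 4.
k = 4 is achieved by 4 values at 14 and 12 at 74, total 944; lower one of the 74's by 31 (still > 14) to reach 913.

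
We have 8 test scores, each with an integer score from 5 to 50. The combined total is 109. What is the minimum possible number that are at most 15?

Let j be the number exceeding 15. Then the total is ≥ 16·j + 5·(8 − j) = 40 + 11j.
So 11j ≤ 69 and j ≤ 6; hence at least 8 − 6 = 2 are ≤ 15.
Exactly 2 works: 2 values at 5 and 6 at 16 total 106; raise one of the low values by 3 (still ≤ 15) to hit 109.

2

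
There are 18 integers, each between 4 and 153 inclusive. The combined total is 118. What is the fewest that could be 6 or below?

Let j be the number exceeding 6. Then the total is ≥ 7·j + 4·(18 − j) = 72 + 3j.
So 3j ≤ 46 and j ≤ 15; hence at least 18 − 15 = 3 are ≤ 6.
Exactly 3 works: 3 values at 4 and 15 at 7 total 117; raise one of the low values by 1 (still ≤ 6) to hit 118.

3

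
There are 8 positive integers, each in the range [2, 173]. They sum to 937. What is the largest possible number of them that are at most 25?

Suppose k of them are at most 25. Those contribute at most 25 each and the rest at most 173 each.
So the total is at most 25k + 173(8 − k) = 1384 − 148k. This must still be ≥ 937, so k ≤ 3.
k = 3 is achieved by 3 values at 25 and 5 at 173, total 940; lower one of the 173's by 3 (still > 25) to reach 937.

3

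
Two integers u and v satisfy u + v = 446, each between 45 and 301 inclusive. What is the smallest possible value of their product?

43645

Since u + v is fixed, pushing one of them to its bound minimizes the product.
At the endpoint u = 145, v = 446 − 145 = 301, so uv = 145 × 301 = 43645.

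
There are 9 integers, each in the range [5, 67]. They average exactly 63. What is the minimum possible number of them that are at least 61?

4

The total is 9 × 63 = 567.
If only k of them are at least 61, the other 9 − k are at most 60, so the total is at most k·67 + (9 − k)·60.
This must reach 567, so k·67 + (9 − k)·60 ≥ 567, giving k ≥ 4.
Exactly 4 works: 4 values at 67 and 5 at 60 total 568; lower one of the high values by 1 (still ≥ 61) to hit 567.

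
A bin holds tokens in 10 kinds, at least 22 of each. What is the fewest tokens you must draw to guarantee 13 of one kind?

121

In the worst case you draw 12 of each of the 10 kinds: 10 × 12 = 120.
One more forces 13 of some kind, so 120 + 1 = 121.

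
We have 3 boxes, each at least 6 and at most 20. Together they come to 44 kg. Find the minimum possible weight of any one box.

6

Minimizing one value means maximizing the remaining 2.
The other 2 can take up 2 × 20 = 40 ≥ 44 − 6, so one box can sit at its floor of 6.
Achievable: one at 6 and the other 2 totalling 38, which fits since 2 × 6 ≤ 38 ≤ 2 × 20.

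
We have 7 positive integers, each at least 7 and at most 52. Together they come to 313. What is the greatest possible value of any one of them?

Maximizing one value means minimizing the remaining 6.
The other 6 contribute at least 6 × 7 = 42, leaving at most 313 − 42 = 271.
But each integer is capped at 52, so the maximum is 52.
Achievable: one at 52 and the other 6 totalling 261, which fits since 6 × 7 ≤ 261 ≤ 6 × 52.

52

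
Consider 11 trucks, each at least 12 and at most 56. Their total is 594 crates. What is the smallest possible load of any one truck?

34

To make one truck as small as possible, make the other 10 as large as possible.
The other 10 contribute at most 10 × 56 = 560, leaving at least 594 − 560 = 34.
Since 34 ≥ 12, this is achievable: one at 34 and 10 at 56.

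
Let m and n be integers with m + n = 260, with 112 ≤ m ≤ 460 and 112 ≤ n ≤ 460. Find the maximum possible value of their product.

16900

With m + n fixed, mn peaks when the two are closest together.
Taking m = 130 and n = 130 (both in [112, 460]) gives mn = 16900.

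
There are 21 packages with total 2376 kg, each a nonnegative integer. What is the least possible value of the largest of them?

114

Some value must be at least ⌈2376/21⌉ = 114, since 21 × 113 = 2373 < 2376.
Equality holds with 3 values of 114 and 18 values of 113.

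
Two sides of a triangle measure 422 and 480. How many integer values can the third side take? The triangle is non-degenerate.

The triangle inequality gives |422 − 480| < c < 422 + 480, i.e. 58 < c < 902.
So c can be any integer from 59 to 901: 843 values.

843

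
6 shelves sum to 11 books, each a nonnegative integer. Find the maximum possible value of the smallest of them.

1

The average is 11/6 < 2, so some value is ≤ 1.
Equality holds with 1 value of 1 and 5 values of 2.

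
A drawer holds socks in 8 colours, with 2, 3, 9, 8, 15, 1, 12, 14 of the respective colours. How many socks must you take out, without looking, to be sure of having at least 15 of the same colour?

In the worst case you take as many as possible of each colour without reaching 15: 2 + 3 + 9 + 8 + 14 + 1 + 12 + 14 = 63.
The next one must give 15 of some colour, so 63 + 1 = 64.

64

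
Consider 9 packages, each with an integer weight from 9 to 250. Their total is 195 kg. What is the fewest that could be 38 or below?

6

If only k of them are at most 38, the other 9 − k are at least 39, so the total is at least (9 − k)·39 + k·9.
This is ≤ 195, so (9 − k)·39 + 9k ≤ 195, which gives k ≥ 6.
Exactly 6 works: 6 values at 9 and 3 at 39 total 171; raise one of the low values by 24 (still ≤ 38) to hit 195.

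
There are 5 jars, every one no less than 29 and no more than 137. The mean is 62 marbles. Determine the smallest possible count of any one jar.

29

Minimizing one value means maximizing the remaining 4.
The total is 5 × 62 = 310.
The other 4 can take up 4 × 137 = 548 ≥ 310 − 29, so one jar can sit at its floor of 29.
Achievable: one at 29 and the other 4 totalling 281, which fits since 4 × 29 ≤ 281 ≤ 4 × 137.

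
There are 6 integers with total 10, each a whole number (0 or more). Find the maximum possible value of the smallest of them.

1

The 6 values sum to 10, so their minimum is at most ⌊10/6⌋ = 1.
Achievable: 2 of them at 1 and 4 at 2 total 10.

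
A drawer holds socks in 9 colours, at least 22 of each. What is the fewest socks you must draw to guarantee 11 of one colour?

In the worst case you draw 10 of each of the 9 colours: 9 × 10 = 90.
One more forces 11 of some colour, so 90 + 1 = 91.

91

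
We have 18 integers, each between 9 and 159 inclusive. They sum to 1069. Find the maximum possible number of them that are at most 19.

Each value at 19 or below falls at least 159 − 19 = 140 short of the ceiling 159.
The ceiling total is 18 × 159 = 2862, and we need 1069, so at most ⌊(2862 − 1069)/140⌋ = 12 can be that low.
k = 12 is achieved by 12 values at 19 and 6 at 159, total 1182; lower one of the 159's by 113 (still > 19) to reach 1069.

12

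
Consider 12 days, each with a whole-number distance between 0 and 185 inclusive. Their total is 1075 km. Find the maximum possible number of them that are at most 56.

Each value at 56 or below falls at least 185 − 56 = 129 short of the ceiling 185.
The ceiling total is 12 × 185 = 2220, and we need 1075, so at most ⌊(2220 − 1075)/129⌋ = 8 can be that low.
k = 8 is achieved by 8 values at 56 and 4 at 185, total 1188; lower one of the 185's by 113 (still > 56) to reach 1075.

8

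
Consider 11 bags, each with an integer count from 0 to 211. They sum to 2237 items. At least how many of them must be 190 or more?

8

Suppose at most 11 − j of them reach 190; then j values are ≤ 189 and the rest ≤ 211.
The total is then ≤ 189·j + 211·(11 − j) = 2321 − 22j. For this to be ≥ 2237 we need j ≤ 3, so at least 11 − 3 = 8 must reach 190.
Exactly 8 works: 8 values at 211 and 3 at 189 total 2255; lower one of the high values by 18 (still ≥ 190) to hit 2237.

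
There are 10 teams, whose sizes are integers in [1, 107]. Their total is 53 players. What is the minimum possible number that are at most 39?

9

Let j be the number exceeding 39. Then the total is ≥ 40·j + 1·(10 − j) = 10 + 39j.
So 39j ≤ 43 and j ≤ 1; hence at least 10 − 1 = 9 are ≤ 39.
Exactly 9 works: 9 values at 1 and 1 at 40 total 49; raise one of the low values by 4 (still ≤ 39) to hit 53.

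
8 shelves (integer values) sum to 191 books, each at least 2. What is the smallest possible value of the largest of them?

The average is 191/8 > 23, so not all 8 can be 23 or less; the largest is ≥ 24.
Achievable: 7 of them at 24 and 1 at 23 total 191.

24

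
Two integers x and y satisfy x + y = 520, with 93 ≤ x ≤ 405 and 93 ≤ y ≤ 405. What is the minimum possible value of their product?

xy = x(520 − x) is concave in x, so over [115, 405] it is minimized at an endpoint.
At the endpoint x = 115, y = 520 − 115 = 405, so xy = 115 × 405 = 46575.

46575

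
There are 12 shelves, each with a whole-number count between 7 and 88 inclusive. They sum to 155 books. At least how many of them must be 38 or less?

If only k of them are at most 38, the other 12 − k are at least 39, so the total is at least (12 − k)·39 + k·7.
This is ≤ 155, so (12 − k)·39 + 7k ≤ 155, which gives k ≥ 10.
Exactly 10 works: 10 values at 7 and 2 at 39 total 148; raise one of the low values by 7 (still ≤ 38) to hit 155.

10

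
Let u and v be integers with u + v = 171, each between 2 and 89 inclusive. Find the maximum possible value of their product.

With u + v fixed, uv peaks when the two are closest together.
Taking u = 85 and v = 86 (both in [2, 89]) gives uv = 7310.

7310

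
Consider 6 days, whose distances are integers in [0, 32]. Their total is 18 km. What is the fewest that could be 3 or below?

If only k of them are at most 3, the other 6 − k are at least 4, so the total is at least (6 − k)·4 + k·0.
This is ≤ 18, so (6 − k)·4 + 0k ≤ 18, which gives k ≥ 2.
Exactly 2 works: 2 values at 0 and 4 at 4 total 16; raise one of the low values by 2 (still ≤ 3) to hit 18.

2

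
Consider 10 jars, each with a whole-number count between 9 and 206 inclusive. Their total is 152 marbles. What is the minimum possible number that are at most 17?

If only k of them are at most 17, the other 10 − k are at least 18, so the total is at least (10 − k)·18 + k·9.
This is ≤ 152, so (10 − k)·18 + 9k ≤ 152, which gives k ≥ 4.
Exactly 4 works: 4 values at 9 and 6 at 18 total 144; raise one of the low values by 8 (still ≤ 17) to hit 152.

4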